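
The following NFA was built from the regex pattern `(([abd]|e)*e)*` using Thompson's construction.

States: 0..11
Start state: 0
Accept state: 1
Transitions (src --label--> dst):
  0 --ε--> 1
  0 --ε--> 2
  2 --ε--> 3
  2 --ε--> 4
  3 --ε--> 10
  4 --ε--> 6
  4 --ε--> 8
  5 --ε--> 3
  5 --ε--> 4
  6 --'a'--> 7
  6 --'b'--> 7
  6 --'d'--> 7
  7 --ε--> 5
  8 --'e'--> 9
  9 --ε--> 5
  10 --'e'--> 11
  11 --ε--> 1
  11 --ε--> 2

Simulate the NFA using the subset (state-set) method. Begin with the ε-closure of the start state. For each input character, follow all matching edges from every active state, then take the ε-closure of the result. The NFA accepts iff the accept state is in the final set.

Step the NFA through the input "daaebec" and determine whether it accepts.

S₀ = ε-closure({0}) = {0,1,2,3,4,6,8,10}
'd' @ 1: {3,4,5,6,7,8,10}
'a' @ 2: {3,4,5,6,7,8,10}
'a' @ 3: {3,4,5,6,7,8,10}
'e' @ 4: {1,2,3,4,5,6,8,9,10,11}  (accept∈set)
'b' @ 5: {3,4,5,6,7,8,10}
'e' @ 6: {1,2,3,4,5,6,8,9,10,11}  (accept∈set)
'c' @ 7: {}  — dead — no transitions
end set {} — state 1 not in

Answer: REJECT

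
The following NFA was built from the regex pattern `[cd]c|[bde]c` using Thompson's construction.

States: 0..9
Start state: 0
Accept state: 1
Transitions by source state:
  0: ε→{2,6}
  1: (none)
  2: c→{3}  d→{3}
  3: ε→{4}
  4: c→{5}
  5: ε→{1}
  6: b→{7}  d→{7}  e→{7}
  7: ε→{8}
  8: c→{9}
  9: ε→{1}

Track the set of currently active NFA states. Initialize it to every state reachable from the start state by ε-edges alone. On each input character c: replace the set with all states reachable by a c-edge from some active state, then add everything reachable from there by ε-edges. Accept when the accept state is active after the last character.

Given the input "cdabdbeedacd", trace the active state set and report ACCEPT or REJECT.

Answer: REJECT

Derivation:
S₀ = ε-closure({0}) = {0,2,6}
'c' @ 1: {3,4}
'd' @ 2: {}  — state set empty
rest 'abdbeedacd' ignored (set empty)
after full input: {}  (accept=1 not in)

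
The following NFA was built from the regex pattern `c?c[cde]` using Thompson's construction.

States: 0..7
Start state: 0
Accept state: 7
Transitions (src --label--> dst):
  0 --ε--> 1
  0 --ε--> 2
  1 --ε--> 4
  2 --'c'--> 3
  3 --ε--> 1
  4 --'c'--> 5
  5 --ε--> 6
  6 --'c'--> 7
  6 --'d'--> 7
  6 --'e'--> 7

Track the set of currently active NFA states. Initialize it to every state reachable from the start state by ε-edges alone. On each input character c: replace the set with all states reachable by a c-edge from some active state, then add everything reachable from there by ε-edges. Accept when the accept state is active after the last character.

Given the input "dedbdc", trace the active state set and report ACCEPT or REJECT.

Answer: REJECT

Trace:
start: ε-closure({0}) = {0,1,2,4}
'd' @ 1: {}  — no active states
rest 'edbdc' ignored (set empty)
end set {} — state 7 not in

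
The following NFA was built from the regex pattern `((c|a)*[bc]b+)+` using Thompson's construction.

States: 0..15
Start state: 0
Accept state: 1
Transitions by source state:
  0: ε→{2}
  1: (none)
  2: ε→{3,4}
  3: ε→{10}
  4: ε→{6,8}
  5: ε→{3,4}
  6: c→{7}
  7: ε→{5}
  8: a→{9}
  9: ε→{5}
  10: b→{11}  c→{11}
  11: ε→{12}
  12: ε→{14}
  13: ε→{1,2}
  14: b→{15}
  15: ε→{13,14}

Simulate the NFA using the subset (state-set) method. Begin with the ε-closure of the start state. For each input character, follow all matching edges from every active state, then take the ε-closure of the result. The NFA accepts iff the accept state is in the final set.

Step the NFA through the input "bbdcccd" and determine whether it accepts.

Answer: REJECT

Steps:
initial (ε-close {0}): {0,2,3,4,6,8,10}
'b' @ 1: {11,12,14}
'b' @ 2: {1,2,3,4,6,8,10,13,14,15}  (accept∈set)
'd' @ 3: {}  — no active states
rest 'cccd' ignored (set empty)
final: {}; accept 1 not in set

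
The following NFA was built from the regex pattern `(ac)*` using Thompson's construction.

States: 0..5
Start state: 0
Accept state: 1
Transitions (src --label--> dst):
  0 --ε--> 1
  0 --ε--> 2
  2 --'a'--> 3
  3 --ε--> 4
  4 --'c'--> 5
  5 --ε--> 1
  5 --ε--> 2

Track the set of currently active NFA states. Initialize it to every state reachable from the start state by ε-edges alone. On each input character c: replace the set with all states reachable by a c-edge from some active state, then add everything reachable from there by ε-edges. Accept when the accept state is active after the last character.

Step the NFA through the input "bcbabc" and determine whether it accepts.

Answer: REJECT

Trace:
initial (ε-close {0}): {0,1,2}
'b' @ 1: {}  — state set empty
rest 'cbabc' ignored (set empty)
end set {} — state 1 not in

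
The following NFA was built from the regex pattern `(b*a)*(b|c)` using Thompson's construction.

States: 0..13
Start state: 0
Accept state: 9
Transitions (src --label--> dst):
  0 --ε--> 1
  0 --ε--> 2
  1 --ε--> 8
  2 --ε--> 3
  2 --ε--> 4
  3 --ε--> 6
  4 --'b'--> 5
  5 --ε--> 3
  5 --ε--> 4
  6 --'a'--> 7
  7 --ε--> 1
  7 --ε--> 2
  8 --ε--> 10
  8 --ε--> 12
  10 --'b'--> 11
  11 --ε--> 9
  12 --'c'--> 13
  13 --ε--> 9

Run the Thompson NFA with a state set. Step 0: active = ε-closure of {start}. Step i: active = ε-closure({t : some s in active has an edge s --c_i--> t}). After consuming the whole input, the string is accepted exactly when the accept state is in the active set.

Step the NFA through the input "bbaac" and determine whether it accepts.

S₀ = ε-closure({0}) = {0,1,2,3,4,6,8,10,12}
'b' @ 1: {3,4,5,6,9,11}  [accepting]
'b' @ 2: {3,4,5,6}
'a' @ 3: {1,2,3,4,6,7,8,10,12}
'a' @ 4: {1,2,3,4,6,7,8,10,12}
'c' @ 5: {9,13}  [accepting]
final: {9,13}; accept 9 in set

Answer: ACCEPT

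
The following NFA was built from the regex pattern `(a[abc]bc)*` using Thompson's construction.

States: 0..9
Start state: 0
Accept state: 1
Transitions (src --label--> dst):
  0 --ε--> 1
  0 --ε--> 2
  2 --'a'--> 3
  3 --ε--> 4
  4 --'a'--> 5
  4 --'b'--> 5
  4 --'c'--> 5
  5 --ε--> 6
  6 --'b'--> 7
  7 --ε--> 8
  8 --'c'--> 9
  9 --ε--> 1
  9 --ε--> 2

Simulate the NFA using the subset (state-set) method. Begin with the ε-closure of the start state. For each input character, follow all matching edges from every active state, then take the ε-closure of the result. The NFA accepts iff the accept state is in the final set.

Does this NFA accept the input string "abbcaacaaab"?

start: ε-closure({0}) = {0,1,2}
'a' @ 1: {3,4}
'b' @ 2: {5,6}
'b' @ 3: {7,8}
'c' @ 4: {1,2,9}  ✓accept
'a' @ 5: {3,4}
'a' @ 6: {5,6}
'c' @ 7: {}  — dead — no transitions
rest 'aaab' ignored (set empty)
end set {} — state 1 not in

Answer: REJECT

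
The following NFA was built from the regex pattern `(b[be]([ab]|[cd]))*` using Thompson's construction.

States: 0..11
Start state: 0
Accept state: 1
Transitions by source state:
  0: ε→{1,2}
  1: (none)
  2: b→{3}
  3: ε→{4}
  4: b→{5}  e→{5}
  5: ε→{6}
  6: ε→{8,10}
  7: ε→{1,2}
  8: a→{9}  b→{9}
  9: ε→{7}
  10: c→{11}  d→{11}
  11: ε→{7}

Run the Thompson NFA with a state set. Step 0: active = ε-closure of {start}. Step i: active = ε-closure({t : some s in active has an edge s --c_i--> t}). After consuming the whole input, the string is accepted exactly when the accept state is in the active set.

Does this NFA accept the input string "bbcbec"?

Answer: ACCEPT

Derivation:
initial (ε-close {0}): {0,1,2}
'b' @ 1: {3,4}
'b' @ 2: {5,6,8,10}
'c' @ 3: {1,2,7,11}  (accept∈set)
'b' @ 4: {3,4}
'e' @ 5: {5,6,8,10}
'c' @ 6: {1,2,7,11}  (accept∈set)
after full input: {1,2,7,11}  (accept=1 in)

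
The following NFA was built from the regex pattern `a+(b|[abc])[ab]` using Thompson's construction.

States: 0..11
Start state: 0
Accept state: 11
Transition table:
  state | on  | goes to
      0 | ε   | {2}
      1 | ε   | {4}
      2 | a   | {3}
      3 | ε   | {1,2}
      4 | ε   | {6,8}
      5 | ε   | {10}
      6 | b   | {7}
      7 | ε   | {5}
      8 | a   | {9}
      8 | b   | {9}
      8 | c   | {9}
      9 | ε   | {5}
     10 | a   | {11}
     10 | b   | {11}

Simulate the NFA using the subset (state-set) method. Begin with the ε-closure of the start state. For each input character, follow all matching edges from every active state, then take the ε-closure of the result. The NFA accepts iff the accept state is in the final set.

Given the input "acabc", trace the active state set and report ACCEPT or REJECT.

S₀ = ε-closure({0}) = {0,2}
'a' @ 1: {1,2,3,4,6,8}
'c' @ 2: {5,9,10}
'a' @ 3: {11}  ✓accept
'b' @ 4: {}  — state set empty
rest 'c' ignored (set empty)
final: {}; accept 11 not in set

Answer: REJECT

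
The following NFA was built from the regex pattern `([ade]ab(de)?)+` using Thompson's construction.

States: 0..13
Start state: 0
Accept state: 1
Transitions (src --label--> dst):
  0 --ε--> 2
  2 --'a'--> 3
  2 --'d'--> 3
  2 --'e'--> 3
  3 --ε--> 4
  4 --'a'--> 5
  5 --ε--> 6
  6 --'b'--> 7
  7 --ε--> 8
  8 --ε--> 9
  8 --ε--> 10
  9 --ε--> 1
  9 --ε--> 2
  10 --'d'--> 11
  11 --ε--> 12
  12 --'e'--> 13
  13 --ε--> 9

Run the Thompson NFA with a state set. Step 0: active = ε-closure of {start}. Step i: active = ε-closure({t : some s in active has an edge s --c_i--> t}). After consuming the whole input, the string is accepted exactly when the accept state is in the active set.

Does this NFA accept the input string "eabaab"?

Answer: ACCEPT

Steps:
start: ε-closure({0}) = {0,2}
'e' @ 1: {3,4}
'a' @ 2: {5,6}
'b' @ 3: {1,2,7,8,9,10}  (accept∈set)
'a' @ 4: {3,4}
'a' @ 5: {5,6}
'b' @ 6: {1,2,7,8,9,10}  (accept∈set)
after full input: {1,2,7,8,9,10}  (accept=1 in)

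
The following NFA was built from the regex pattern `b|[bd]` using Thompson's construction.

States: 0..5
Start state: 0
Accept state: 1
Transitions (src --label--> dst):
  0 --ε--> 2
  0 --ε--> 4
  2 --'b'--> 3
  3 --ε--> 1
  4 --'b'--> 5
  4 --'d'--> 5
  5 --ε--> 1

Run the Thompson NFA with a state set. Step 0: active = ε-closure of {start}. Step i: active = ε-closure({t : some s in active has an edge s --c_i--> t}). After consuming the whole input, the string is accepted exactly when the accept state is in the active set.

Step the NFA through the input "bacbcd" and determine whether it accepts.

Answer: REJECT

Trace:
S₀ = ε-closure({0}) = {0,2,4}
'b' @ 1: {1,3,5}  (accept∈set)
'a' @ 2: {}  — no active states
rest 'cbcd' ignored (set empty)
after full input: {}  (accept=1 not in)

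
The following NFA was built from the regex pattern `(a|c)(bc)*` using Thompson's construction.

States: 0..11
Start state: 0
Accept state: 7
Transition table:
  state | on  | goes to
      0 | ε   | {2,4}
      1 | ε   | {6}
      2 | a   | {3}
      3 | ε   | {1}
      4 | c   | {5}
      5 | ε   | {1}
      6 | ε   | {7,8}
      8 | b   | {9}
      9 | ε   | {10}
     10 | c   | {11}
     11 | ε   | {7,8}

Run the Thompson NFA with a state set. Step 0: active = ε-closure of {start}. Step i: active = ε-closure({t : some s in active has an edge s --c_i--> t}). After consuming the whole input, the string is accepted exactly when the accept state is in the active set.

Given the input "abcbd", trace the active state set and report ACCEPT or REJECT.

Answer: REJECT

Steps:
initial (ε-close {0}): {0,2,4}
'a' @ 1: {1,3,6,7,8}  [accepting]
'b' @ 2: {9,10}
'c' @ 3: {7,8,11}  [accepting]
'b' @ 4: {9,10}
'd' @ 5: {}  — state set empty
final: {}; accept 7 not in set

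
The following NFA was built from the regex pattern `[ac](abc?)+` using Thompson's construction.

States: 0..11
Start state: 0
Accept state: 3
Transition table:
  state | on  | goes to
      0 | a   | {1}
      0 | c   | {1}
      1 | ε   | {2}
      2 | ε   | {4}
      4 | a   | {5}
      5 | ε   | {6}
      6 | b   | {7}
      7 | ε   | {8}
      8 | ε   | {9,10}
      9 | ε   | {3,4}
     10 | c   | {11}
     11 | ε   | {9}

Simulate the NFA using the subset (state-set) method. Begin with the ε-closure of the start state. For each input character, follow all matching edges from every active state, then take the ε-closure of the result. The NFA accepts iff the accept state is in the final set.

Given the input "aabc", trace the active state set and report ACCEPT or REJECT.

start: ε-closure({0}) = {0}
'a' @ 1: {1,2,4}
'a' @ 2: {5,6}
'b' @ 3: {3,4,7,8,9,10}  [accepting]
'c' @ 4: {3,4,9,11}  [accepting]
after full input: {3,4,9,11}  (accept=3 in)

Answer: ACCEPT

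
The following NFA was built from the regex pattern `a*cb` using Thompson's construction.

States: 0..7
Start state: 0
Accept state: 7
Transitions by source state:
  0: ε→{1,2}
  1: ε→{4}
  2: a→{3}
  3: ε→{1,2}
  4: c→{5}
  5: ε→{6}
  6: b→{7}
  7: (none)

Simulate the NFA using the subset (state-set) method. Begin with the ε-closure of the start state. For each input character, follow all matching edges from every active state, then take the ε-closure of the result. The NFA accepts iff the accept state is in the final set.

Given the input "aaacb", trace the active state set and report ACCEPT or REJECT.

Answer: ACCEPT

Trace:
initial (ε-close {0}): {0,1,2,4}
'a' @ 1: {1,2,3,4}
'a' @ 2: {1,2,3,4}
'a' @ 3: {1,2,3,4}
'c' @ 4: {5,6}
'b' @ 5: {7}  (accept∈set)
final: {7}; accept 7 in set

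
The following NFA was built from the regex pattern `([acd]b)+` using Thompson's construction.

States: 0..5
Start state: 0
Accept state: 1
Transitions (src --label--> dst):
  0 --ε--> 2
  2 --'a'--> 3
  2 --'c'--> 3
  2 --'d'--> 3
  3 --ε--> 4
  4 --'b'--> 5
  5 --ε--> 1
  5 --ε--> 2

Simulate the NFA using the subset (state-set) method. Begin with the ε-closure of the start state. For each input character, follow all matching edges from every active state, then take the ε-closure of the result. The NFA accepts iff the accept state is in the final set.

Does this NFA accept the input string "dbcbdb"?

Answer: ACCEPT

Derivation:
start: ε-closure({0}) = {0,2}
'd' @ 1: {3,4}
'b' @ 2: {1,2,5}  ✓accept
'c' @ 3: {3,4}
'b' @ 4: {1,2,5}  ✓accept
'd' @ 5: {3,4}
'b' @ 6: {1,2,5}  ✓accept
after full input: {1,2,5}  (accept=1 in)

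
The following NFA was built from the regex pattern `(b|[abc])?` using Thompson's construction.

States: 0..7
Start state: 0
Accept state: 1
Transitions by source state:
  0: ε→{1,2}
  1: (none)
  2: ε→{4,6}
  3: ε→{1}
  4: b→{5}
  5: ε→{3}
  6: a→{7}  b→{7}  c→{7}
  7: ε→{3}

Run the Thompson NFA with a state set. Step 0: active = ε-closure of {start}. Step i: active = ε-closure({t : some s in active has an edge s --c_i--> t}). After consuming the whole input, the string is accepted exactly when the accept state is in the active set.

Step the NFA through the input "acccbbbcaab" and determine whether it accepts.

S₀ = ε-closure({0}) = {0,1,2,4,6}
'a' @ 1: {1,3,7}  ✓accept
'c' @ 2: {}  — dead — no transitions
rest 'ccbbbcaab' ignored (set empty)
final: {}; accept 1 not in set

Answer: REJECT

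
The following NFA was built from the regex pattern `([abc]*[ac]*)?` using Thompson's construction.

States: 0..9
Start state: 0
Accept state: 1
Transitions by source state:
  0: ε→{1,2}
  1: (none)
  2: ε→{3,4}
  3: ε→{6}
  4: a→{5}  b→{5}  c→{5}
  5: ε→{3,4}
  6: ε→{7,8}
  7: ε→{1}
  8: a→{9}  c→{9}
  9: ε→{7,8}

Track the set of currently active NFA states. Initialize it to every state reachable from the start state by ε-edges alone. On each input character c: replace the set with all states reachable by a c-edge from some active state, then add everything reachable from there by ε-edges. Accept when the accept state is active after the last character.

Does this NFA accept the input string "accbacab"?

start: ε-closure({0}) = {0,1,2,3,4,6,7,8}
'a' @ 1: {1,3,4,5,6,7,8,9}  [accepting]
'c' @ 2: {1,3,4,5,6,7,8,9}  [accepting]
'c' @ 3: {1,3,4,5,6,7,8,9}  [accepting]
'b' @ 4: {1,3,4,5,6,7,8}  [accepting]
'a' @ 5: {1,3,4,5,6,7,8,9}  [accepting]
'c' @ 6: {1,3,4,5,6,7,8,9}  [accepting]
'a' @ 7: {1,3,4,5,6,7,8,9}  [accepting]
'b' @ 8: {1,3,4,5,6,7,8}  [accepting]
end set {1,3,4,5,6,7,8} — state 1 in

Answer: ACCEPT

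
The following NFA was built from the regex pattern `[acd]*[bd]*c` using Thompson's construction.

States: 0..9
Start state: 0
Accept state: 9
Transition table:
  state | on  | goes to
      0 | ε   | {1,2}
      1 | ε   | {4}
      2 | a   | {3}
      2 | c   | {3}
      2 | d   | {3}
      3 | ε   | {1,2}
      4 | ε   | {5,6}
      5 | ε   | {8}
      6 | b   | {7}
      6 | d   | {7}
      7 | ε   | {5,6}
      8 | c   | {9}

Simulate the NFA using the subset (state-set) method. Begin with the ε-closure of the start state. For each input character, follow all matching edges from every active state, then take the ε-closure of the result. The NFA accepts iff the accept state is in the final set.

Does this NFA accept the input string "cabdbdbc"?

Answer: ACCEPT

Derivation:
start: ε-closure({0}) = {0,1,2,4,5,6,8}
'c' @ 1: {1,2,3,4,5,6,8,9}  [accepting]
'a' @ 2: {1,2,3,4,5,6,8}
'b' @ 3: {5,6,7,8}
'd' @ 4: {5,6,7,8}
'b' @ 5: {5,6,7,8}
'd' @ 6: {5,6,7,8}
'b' @ 7: {5,6,7,8}
'c' @ 8: {9}  [accepting]
end set {9} — state 9 in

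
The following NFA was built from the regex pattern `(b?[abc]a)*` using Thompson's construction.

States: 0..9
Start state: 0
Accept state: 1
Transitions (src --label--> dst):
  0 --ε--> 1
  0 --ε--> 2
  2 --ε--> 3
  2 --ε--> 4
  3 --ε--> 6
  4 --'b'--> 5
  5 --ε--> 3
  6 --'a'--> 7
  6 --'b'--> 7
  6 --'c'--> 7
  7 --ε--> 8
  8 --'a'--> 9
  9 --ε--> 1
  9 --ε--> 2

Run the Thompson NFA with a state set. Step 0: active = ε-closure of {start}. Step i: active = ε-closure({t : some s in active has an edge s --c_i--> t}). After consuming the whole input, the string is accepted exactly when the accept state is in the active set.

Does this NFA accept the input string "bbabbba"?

Answer: REJECT

Trace:
initial (ε-close {0}): {0,1,2,3,4,6}
'b' @ 1: {3,5,6,7,8}
'b' @ 2: {7,8}
'a' @ 3: {1,2,3,4,6,9}  [accepting]
'b' @ 4: {3,5,6,7,8}
'b' @ 5: {7,8}
'b' @ 6: {}  — state set empty
rest 'a' ignored (set empty)
after full input: {}  (accept=1 not in)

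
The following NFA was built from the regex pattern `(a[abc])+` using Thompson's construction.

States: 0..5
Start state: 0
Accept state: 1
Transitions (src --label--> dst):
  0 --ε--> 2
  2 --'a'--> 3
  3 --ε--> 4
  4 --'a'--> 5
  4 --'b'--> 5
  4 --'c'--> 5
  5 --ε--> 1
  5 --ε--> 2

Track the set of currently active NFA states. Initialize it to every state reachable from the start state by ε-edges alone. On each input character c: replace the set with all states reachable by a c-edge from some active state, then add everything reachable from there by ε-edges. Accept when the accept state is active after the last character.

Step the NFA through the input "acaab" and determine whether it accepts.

initial (ε-close {0}): {0,2}
'a' @ 1: {3,4}
'c' @ 2: {1,2,5}  [accepting]
'a' @ 3: {3,4}
'a' @ 4: {1,2,5}  [accepting]
'b' @ 5: {}  — dead — no transitions
end set {} — state 1 not in

Answer: REJECT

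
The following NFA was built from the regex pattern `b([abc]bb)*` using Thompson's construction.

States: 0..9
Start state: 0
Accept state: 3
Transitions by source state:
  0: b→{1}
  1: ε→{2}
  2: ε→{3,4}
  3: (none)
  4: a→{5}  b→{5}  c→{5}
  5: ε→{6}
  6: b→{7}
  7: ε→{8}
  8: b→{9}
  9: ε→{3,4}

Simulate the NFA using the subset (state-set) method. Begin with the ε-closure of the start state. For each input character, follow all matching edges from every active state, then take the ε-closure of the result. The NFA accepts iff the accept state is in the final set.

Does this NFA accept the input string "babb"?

Answer: ACCEPT

Steps:
initial (ε-close {0}): {0}
'b' @ 1: {1,2,3,4}  [accepting]
'a' @ 2: {5,6}
'b' @ 3: {7,8}
'b' @ 4: {3,4,9}  [accepting]
final: {3,4,9}; accept 3 in set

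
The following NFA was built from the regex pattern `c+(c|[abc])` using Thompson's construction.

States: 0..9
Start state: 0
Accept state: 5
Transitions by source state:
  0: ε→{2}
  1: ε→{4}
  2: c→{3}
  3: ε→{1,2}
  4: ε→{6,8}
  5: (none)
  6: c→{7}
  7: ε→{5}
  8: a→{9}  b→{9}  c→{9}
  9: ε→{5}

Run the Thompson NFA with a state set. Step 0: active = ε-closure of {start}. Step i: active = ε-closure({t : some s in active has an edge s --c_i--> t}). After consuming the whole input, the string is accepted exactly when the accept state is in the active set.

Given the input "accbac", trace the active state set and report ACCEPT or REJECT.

Answer: REJECT

Trace:
start: ε-closure({0}) = {0,2}
'a' @ 1: {}  — no active states
rest 'ccbac' ignored (set empty)
final: {}; accept 5 not in set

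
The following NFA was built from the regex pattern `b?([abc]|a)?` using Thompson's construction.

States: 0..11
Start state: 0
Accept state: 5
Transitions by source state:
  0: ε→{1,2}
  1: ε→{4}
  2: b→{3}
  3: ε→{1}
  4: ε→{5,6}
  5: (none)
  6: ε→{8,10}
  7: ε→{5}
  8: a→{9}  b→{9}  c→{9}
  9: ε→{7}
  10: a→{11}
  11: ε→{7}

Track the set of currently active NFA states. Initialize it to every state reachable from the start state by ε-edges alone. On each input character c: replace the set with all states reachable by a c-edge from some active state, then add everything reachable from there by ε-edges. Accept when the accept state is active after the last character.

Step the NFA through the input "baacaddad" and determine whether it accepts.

S₀ = ε-closure({0}) = {0,1,2,4,5,6,8,10}
'b' @ 1: {1,3,4,5,6,7,8,9,10}  (accept∈set)
'a' @ 2: {5,7,9,11}  (accept∈set)
'a' @ 3: {}  — dead — no transitions
rest 'caddad' ignored (set empty)
after full input: {}  (accept=5 not in)

Answer: REJECT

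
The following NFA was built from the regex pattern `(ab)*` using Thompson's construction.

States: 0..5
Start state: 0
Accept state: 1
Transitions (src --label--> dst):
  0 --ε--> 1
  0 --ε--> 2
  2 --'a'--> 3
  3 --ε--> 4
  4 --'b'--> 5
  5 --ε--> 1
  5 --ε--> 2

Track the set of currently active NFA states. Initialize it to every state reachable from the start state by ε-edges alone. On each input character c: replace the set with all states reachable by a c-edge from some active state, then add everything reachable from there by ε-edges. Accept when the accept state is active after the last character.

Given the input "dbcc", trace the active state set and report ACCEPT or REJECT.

S₀ = ε-closure({0}) = {0,1,2}
'd' @ 1: {}  — state set empty
rest 'bcc' ignored (set empty)
final: {}; accept 1 not in set

Answer: REJECT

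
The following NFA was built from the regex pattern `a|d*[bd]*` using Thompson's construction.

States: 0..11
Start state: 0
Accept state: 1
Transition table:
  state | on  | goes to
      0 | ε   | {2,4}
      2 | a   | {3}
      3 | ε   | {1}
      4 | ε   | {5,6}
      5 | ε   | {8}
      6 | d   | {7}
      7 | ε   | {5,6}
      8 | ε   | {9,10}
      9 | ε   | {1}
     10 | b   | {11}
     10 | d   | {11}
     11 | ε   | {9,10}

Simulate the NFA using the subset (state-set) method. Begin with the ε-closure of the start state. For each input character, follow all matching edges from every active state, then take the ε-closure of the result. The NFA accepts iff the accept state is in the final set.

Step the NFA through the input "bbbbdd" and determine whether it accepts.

Answer: ACCEPT

Trace:
start: ε-closure({0}) = {0,1,2,4,5,6,8,9,10}
'b' @ 1: {1,9,10,11}  (accept∈set)
'b' @ 2: {1,9,10,11}  (accept∈set)
'b' @ 3: {1,9,10,11}  (accept∈set)
'b' @ 4: {1,9,10,11}  (accept∈set)
'd' @ 5: {1,9,10,11}  (accept∈set)
'd' @ 6: {1,9,10,11}  (accept∈set)
end set {1,9,10,11} — state 1 in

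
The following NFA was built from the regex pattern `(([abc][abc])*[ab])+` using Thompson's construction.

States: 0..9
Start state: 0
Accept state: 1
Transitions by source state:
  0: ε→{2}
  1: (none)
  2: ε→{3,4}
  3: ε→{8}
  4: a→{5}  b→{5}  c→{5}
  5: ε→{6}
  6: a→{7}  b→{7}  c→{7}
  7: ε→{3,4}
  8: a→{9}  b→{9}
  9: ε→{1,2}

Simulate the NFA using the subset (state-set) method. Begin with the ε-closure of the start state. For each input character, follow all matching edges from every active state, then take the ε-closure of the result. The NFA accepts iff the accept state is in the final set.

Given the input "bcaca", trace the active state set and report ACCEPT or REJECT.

Answer: ACCEPT

Trace:
initial (ε-close {0}): {0,2,3,4,8}
'b' @ 1: {1,2,3,4,5,6,8,9}  (accept∈set)
'c' @ 2: {3,4,5,6,7,8}
'a' @ 3: {1,2,3,4,5,6,7,8,9}  (accept∈set)
'c' @ 4: {3,4,5,6,7,8}
'a' @ 5: {1,2,3,4,5,6,7,8,9}  (accept∈set)
end set {1,2,3,4,5,6,7,8,9} — state 1 in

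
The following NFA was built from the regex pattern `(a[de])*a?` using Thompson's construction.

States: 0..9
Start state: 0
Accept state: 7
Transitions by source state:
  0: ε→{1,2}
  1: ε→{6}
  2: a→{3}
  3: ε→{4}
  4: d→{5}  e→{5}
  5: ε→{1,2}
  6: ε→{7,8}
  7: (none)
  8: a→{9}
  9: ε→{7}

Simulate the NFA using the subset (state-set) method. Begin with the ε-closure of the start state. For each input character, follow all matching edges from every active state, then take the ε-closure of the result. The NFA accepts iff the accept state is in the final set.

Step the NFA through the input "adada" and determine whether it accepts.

S₀ = ε-closure({0}) = {0,1,2,6,7,8}
'a' @ 1: {3,4,7,9}  (accept∈set)
'd' @ 2: {1,2,5,6,7,8}  (accept∈set)
'a' @ 3: {3,4,7,9}  (accept∈set)
'd' @ 4: {1,2,5,6,7,8}  (accept∈set)
'a' @ 5: {3,4,7,9}  (accept∈set)
after full input: {3,4,7,9}  (accept=7 in)

Answer: ACCEPT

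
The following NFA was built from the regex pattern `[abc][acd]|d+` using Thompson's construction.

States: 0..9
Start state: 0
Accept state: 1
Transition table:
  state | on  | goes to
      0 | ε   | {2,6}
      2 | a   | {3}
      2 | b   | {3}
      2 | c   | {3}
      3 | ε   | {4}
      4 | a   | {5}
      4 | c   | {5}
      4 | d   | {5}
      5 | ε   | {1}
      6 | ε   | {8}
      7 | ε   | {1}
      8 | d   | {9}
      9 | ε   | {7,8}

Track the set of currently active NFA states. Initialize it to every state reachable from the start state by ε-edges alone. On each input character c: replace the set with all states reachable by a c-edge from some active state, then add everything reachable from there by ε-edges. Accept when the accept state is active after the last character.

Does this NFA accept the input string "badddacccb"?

Answer: REJECT

Derivation:
S₀ = ε-closure({0}) = {0,2,6,8}
'b' @ 1: {3,4}
'a' @ 2: {1,5}  [accepting]
'd' @ 3: {}  — state set empty
rest 'ddacccb' ignored (set empty)
end set {} — state 1 not in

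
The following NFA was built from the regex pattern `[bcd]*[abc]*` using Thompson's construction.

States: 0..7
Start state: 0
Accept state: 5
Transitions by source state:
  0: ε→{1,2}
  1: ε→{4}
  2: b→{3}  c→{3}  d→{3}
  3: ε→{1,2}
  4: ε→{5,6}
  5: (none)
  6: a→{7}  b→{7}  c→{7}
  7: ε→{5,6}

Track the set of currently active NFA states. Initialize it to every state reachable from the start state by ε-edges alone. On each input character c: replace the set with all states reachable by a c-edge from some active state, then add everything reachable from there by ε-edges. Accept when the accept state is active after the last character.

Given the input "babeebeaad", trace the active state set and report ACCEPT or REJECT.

Answer: REJECT

Steps:
S₀ = ε-closure({0}) = {0,1,2,4,5,6}
'b' @ 1: {1,2,3,4,5,6,7}  (accept∈set)
'a' @ 2: {5,6,7}  (accept∈set)
'b' @ 3: {5,6,7}  (accept∈set)
'e' @ 4: {}  — state set empty
rest 'ebeaad' ignored (set empty)
after full input: {}  (accept=5 not in)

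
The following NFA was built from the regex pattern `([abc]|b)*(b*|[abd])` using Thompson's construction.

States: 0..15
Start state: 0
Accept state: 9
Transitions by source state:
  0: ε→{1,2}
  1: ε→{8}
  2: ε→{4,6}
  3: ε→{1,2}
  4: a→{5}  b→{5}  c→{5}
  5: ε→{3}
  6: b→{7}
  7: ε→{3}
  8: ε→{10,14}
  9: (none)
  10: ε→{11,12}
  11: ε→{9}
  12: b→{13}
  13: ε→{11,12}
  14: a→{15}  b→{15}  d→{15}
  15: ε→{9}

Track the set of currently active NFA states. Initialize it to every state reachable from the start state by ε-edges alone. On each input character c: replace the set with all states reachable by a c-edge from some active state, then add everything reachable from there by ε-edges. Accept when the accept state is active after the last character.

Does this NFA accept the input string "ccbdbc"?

Answer: REJECT

Derivation:
S₀ = ε-closure({0}) = {0,1,2,4,6,8,9,10,11,12,14}
'c' @ 1: {1,2,3,4,5,6,8,9,10,11,12,14}  [accepting]
'c' @ 2: {1,2,3,4,5,6,8,9,10,11,12,14}  [accepting]
'b' @ 3: {1,2,3,4,5,6,7,8,9,10,11,12,13,14,15}  [accepting]
'd' @ 4: {9,15}  [accepting]
'b' @ 5: {}  — no active states
rest 'c' ignored (set empty)
end set {} — state 9 not in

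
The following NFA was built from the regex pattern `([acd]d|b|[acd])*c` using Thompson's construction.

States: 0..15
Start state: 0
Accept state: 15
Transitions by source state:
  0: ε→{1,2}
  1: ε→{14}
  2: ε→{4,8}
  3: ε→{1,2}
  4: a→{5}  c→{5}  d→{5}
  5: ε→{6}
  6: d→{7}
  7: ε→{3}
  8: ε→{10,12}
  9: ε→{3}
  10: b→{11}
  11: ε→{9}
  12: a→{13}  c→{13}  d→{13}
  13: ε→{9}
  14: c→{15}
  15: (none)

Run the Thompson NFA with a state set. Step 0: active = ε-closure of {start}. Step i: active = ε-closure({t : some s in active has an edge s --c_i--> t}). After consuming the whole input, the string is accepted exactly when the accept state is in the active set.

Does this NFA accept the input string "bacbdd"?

S₀ = ε-closure({0}) = {0,1,2,4,8,10,12,14}
'b' @ 1: {1,2,3,4,8,9,10,11,12,14}
'a' @ 2: {1,2,3,4,5,6,8,9,10,12,13,14}
'c' @ 3: {1,2,3,4,5,6,8,9,10,12,13,14,15}  ✓accept
'b' @ 4: {1,2,3,4,8,9,10,11,12,14}
'd' @ 5: {1,2,3,4,5,6,8,9,10,12,13,14}
'd' @ 6: {1,2,3,4,5,6,7,8,9,10,12,13,14}
after full input: {1,2,3,4,5,6,7,8,9,10,12,13,14}  (accept=15 not in)

Answer: REJECT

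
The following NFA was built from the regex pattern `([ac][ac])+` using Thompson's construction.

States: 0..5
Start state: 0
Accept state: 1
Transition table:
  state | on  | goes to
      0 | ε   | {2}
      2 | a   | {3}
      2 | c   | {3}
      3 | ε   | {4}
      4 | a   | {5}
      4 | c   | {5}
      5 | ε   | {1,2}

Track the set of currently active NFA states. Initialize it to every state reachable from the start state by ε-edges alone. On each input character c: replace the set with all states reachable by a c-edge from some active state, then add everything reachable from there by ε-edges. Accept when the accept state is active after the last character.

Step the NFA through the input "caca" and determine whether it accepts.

Answer: ACCEPT

Trace:
start: ε-closure({0}) = {0,2}
'c' @ 1: {3,4}
'a' @ 2: {1,2,5}  [accepting]
'c' @ 3: {3,4}
'a' @ 4: {1,2,5}  [accepting]
final: {1,2,5}; accept 1 in set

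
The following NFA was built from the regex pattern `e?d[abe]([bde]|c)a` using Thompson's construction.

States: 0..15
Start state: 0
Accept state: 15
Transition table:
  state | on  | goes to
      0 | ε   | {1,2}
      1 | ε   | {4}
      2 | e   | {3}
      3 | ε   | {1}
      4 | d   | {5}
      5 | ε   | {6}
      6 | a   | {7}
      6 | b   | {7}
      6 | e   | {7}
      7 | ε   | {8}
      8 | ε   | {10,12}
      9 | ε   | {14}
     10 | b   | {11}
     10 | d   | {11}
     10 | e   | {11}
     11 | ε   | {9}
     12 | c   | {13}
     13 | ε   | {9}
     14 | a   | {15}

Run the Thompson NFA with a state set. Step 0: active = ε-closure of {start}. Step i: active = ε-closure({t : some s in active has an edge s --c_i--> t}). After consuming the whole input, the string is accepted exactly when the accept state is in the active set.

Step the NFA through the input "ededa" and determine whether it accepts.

start: ε-closure({0}) = {0,1,2,4}
'e' @ 1: {1,3,4}
'd' @ 2: {5,6}
'e' @ 3: {7,8,10,12}
'd' @ 4: {9,11,14}
'a' @ 5: {15}  ✓accept
final: {15}; accept 15 in set

Answer: ACCEPT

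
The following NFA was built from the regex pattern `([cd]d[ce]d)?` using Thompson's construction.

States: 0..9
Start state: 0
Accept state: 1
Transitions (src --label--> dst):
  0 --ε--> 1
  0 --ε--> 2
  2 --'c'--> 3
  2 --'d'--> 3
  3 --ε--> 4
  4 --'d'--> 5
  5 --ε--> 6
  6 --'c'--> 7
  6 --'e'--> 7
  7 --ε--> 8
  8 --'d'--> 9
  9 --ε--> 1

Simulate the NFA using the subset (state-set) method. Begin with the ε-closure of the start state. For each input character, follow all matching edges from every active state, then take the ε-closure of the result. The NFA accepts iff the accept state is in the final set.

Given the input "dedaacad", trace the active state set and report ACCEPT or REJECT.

initial (ε-close {0}): {0,1,2}
'd' @ 1: {3,4}
'e' @ 2: {}  — no active states
rest 'daacad' ignored (set empty)
final: {}; accept 1 not in set

Answer: REJECT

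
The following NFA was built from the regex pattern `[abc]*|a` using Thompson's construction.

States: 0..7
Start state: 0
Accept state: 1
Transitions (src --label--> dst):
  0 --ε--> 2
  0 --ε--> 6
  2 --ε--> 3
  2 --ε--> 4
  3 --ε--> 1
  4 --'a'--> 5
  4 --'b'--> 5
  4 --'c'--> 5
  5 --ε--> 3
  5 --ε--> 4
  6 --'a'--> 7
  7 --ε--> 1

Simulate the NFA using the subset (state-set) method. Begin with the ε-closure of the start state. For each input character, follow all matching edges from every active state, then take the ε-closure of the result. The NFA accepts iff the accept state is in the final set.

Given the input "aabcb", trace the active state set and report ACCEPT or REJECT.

Answer: ACCEPT

Steps:
start: ε-closure({0}) = {0,1,2,3,4,6}
'a' @ 1: {1,3,4,5,7}  (accept∈set)
'a' @ 2: {1,3,4,5}  (accept∈set)
'b' @ 3: {1,3,4,5}  (accept∈set)
'c' @ 4: {1,3,4,5}  (accept∈set)
'b' @ 5: {1,3,4,5}  (accept∈set)
final: {1,3,4,5}; accept 1 in set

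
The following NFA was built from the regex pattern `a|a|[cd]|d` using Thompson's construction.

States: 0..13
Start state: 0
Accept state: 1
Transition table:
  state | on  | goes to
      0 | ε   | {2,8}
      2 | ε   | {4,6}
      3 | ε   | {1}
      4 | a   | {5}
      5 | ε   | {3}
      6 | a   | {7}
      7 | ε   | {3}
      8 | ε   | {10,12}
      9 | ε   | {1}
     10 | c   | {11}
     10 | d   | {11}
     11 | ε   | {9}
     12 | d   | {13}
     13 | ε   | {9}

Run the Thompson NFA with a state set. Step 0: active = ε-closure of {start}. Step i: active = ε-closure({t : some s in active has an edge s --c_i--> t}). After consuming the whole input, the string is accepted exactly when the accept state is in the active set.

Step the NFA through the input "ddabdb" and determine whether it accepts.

initial (ε-close {0}): {0,2,4,6,8,10,12}
'd' @ 1: {1,9,11,13}  (accept∈set)
'd' @ 2: {}  — dead — no transitions
rest 'abdb' ignored (set empty)
after full input: {}  (accept=1 not in)

Answer: REJECT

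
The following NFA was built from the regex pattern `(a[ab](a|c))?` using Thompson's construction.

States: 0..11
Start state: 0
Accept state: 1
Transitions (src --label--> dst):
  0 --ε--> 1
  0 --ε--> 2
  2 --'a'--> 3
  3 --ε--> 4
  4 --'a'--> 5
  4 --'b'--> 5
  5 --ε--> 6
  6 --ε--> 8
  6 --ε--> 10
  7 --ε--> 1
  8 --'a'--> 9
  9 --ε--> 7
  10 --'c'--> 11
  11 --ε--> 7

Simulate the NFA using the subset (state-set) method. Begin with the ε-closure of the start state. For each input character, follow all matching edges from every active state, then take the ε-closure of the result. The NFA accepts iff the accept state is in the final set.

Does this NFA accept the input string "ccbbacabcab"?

Answer: REJECT

Derivation:
initial (ε-close {0}): {0,1,2}
'c' @ 1: {}  — no active states
rest 'cbbacabcab' ignored (set empty)
after full input: {}  (accept=1 not in)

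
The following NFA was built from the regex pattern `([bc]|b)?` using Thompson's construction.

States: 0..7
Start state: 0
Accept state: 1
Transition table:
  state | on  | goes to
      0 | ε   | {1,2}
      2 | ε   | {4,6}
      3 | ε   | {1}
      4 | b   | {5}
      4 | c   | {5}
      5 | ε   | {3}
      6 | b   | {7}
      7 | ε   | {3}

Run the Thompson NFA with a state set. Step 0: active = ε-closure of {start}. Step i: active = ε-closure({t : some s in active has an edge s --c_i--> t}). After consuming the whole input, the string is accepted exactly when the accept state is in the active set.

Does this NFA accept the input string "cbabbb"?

Answer: REJECT

Derivation:
start: ε-closure({0}) = {0,1,2,4,6}
'c' @ 1: {1,3,5}  [accepting]
'b' @ 2: {}  — dead — no transitions
rest 'abbb' ignored (set empty)
end set {} — state 1 not in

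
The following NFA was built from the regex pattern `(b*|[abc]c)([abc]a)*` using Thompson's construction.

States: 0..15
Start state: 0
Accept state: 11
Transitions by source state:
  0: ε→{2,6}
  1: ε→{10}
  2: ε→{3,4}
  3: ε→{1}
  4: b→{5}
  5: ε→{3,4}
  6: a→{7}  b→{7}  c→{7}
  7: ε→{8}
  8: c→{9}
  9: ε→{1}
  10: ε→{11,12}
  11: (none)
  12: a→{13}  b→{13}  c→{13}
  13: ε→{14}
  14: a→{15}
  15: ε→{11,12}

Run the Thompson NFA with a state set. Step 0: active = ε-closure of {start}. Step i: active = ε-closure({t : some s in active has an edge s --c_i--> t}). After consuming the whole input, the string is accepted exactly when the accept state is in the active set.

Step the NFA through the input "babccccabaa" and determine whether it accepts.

initial (ε-close {0}): {0,1,2,3,4,6,10,11,12}
'b' @ 1: {1,3,4,5,7,8,10,11,12,13,14}  (accept∈set)
'a' @ 2: {11,12,13,14,15}  (accept∈set)
'b' @ 3: {13,14}
'c' @ 4: {}  — state set empty
rest 'cccabaa' ignored (set empty)
final: {}; accept 11 not in set

Answer: REJECT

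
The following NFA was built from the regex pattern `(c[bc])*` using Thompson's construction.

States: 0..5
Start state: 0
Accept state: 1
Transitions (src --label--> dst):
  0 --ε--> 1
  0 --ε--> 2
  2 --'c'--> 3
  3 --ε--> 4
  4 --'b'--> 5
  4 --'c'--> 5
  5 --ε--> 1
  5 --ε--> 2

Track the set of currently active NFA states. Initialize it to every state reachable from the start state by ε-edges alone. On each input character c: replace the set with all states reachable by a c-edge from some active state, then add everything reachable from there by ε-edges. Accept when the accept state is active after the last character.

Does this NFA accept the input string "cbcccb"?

Answer: ACCEPT

Derivation:
start: ε-closure({0}) = {0,1,2}
'c' @ 1: {3,4}
'b' @ 2: {1,2,5}  (accept∈set)
'c' @ 3: {3,4}
'c' @ 4: {1,2,5}  (accept∈set)
'c' @ 5: {3,4}
'b' @ 6: {1,2,5}  (accept∈set)
end set {1,2,5} — state 1 in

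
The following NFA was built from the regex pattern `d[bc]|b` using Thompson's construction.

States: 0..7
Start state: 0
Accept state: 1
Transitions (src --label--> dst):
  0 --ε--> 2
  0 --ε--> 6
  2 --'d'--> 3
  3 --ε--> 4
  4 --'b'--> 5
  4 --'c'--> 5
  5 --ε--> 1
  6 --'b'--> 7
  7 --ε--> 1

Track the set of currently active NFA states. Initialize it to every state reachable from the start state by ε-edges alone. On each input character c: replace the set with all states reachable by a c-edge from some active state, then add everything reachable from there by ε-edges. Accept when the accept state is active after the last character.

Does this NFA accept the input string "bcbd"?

initial (ε-close {0}): {0,2,6}
'b' @ 1: {1,7}  [accepting]
'c' @ 2: {}  — no active states
rest 'bd' ignored (set empty)
after full input: {}  (accept=1 not in)

Answer: REJECT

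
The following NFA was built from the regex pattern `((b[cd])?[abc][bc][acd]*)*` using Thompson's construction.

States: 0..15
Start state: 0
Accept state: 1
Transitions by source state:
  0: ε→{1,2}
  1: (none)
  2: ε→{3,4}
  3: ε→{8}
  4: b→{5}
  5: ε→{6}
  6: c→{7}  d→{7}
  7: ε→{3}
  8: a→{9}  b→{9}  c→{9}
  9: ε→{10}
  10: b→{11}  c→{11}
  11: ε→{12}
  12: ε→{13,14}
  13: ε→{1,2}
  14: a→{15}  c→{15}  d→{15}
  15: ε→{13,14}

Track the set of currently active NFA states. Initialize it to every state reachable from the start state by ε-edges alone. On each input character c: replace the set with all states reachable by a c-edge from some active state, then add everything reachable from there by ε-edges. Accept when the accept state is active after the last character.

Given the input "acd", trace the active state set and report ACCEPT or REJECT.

Answer: ACCEPT

Steps:
initial (ε-close {0}): {0,1,2,3,4,8}
'a' @ 1: {9,10}
'c' @ 2: {1,2,3,4,8,11,12,13,14}  (accept∈set)
'd' @ 3: {1,2,3,4,8,13,14,15}  (accept∈set)
end set {1,2,3,4,8,13,14,15} — state 1 in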